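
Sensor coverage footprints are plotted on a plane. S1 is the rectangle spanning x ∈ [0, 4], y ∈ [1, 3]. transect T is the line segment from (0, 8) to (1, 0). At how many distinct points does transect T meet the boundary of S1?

The segment meets the boundary at (0.875,1), (0.625,3).

2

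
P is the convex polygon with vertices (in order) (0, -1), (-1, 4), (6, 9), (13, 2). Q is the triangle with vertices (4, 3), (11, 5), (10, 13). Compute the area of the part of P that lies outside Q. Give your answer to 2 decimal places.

|P| = 76, |P∩Q| = 12.8889.
|P ∖ Q| = |P| − |P∩Q| = 76 − 12.8889 = 63.11.

63.11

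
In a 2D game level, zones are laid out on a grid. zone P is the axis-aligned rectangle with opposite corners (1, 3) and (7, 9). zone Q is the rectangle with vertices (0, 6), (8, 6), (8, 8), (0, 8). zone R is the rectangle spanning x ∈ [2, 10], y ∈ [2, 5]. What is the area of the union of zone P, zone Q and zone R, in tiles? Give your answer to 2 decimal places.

54.00

By inclusion–exclusion:
Individual areas: |zone P| = 36, |zone Q| = 16, |zone R| = 24.
|zone P∩zone Q|: x∈[1,7], y∈[6,8] → 6·2 = 12.
|zone P∩zone R|: x∈[2,7], y∈[3,5] → 5·2 = 10.
|zone Q∩zone R| = 0 (no overlap).
|zone P∩zone Q∩zone R| = 0.
|zone P ∪ zone Q ∪ zone R| = 76 − 22 + 0 = 54.00.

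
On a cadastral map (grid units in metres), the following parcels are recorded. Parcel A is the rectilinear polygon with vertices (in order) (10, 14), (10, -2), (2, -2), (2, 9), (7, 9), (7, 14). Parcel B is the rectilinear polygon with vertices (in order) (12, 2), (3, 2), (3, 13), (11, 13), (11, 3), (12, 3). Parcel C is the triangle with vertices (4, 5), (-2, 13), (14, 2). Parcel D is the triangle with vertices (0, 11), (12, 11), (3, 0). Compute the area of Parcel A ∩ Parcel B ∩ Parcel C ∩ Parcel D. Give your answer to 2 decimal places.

13.97

The intersection is the polygon with vertices (3.818,9), (8.007,6.12), (6.482,4.255), (4,5), (3,6.333), (3,9).
By the shoelace formula its area is 13.97.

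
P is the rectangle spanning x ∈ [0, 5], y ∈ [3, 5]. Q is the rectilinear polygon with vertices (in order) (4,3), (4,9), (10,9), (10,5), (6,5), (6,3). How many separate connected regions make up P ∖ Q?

P ∖ Q is a single connected region.

1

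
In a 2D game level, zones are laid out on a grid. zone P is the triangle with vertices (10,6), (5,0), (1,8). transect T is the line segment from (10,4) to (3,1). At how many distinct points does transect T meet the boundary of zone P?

The segment meets the boundary at (4.235,1.529), (7.407,2.889).

2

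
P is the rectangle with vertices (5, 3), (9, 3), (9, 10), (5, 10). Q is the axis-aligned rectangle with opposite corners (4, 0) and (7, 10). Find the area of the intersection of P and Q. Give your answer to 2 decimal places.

|P∩Q|: x∈[5,7], y∈[3,10] → 2·7 = 14.

14.00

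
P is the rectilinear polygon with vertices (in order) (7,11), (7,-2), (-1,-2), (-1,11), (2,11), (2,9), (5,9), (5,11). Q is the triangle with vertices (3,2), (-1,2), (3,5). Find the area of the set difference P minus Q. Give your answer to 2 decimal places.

|P| = 98, |P∩Q| = 6.
|P ∖ Q| = |P| − |P∩Q| = 98 − 6 = 92.00.

92.00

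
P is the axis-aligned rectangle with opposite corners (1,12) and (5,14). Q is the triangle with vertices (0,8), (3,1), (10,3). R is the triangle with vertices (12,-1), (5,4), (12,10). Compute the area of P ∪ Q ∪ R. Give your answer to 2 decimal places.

By inclusion–exclusion:
Individual areas: |P| = 8, |Q| = 27.5, |R| = 38.5.
|P∩Q| = 0.
|P∩R| = 0.
|Q∩R| = 6.0435.
|P∩Q∩R| = 0.
|P ∪ Q ∪ R| = 74 − 6.0435 + 0 = 67.96.

67.96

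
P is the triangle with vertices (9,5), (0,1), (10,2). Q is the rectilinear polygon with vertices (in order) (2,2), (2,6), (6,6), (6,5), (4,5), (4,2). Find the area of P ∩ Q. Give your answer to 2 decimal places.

0.68

The intersection is the polygon with vertices (4,2.778), (4,2), (2.25,2).
By the shoelace formula its area is 0.68.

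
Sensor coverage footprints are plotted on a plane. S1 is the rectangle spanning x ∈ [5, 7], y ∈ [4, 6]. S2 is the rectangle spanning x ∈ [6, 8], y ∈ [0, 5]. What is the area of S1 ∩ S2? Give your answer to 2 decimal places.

1.00

|S1∩S2|: x∈[6,7], y∈[4,5] → 1·1 = 1.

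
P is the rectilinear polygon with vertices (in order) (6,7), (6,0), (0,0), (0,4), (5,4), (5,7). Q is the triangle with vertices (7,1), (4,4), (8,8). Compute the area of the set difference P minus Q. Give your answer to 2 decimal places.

23.50

|P| = 27, |P∩Q| = 3.5.
|P ∖ Q| = |P| − |P∩Q| = 27 − 3.5 = 23.50.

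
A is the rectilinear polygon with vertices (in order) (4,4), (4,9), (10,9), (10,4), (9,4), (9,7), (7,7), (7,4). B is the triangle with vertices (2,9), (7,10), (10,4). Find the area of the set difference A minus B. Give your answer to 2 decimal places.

|A| = 24, |A∩B| = 9.25.
|A ∖ B| = |A| − |A∩B| = 24 − 9.25 = 14.75.

14.75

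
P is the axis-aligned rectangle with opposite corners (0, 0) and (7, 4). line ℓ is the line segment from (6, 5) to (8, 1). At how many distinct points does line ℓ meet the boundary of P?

The segment meets the boundary at (7,3), (6.5,4).

2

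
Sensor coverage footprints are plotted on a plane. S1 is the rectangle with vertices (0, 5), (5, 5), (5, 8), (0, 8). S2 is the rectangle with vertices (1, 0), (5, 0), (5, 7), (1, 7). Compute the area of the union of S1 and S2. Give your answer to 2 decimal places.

By inclusion–exclusion:
Individual areas: |S1| = 15, |S2| = 28.
|S1∩S2|: x∈[1,5], y∈[5,7] → 4·2 = 8.
|S1 ∪ S2| = 43 − 8 = 35.00.

35.00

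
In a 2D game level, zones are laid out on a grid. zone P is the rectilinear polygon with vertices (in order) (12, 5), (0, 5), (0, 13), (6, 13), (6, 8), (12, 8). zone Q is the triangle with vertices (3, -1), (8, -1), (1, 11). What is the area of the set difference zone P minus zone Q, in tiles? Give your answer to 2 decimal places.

|zone P| = 66, |zone P∩zone Q| = 7.5.
|zone P ∖ zone Q| = |zone P| − |zone P∩zone Q| = 66 − 7.5 = 58.50.

58.50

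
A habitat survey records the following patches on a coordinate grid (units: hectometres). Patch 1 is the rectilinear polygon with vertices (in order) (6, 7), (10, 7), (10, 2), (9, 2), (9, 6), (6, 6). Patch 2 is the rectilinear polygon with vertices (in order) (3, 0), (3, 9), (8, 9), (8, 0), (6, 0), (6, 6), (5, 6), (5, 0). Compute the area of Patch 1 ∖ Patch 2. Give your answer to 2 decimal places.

6.00

|Patch 1| = 8, |Patch 1∩Patch 2| = 2.
|Patch 1 ∖ Patch 2| = |Patch 1| − |Patch 1∩Patch 2| = 8 − 2 = 6.00.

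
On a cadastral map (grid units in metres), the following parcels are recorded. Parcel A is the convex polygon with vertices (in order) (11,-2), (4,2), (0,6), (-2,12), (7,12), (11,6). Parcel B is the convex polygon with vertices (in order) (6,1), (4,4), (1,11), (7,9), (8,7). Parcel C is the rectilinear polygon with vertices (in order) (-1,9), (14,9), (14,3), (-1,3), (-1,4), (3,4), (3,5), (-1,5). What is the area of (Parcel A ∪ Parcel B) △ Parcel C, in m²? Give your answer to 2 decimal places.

|Parcel A ∪ Parcel B| = 110.
|(Parcel A ∪ Parcel B) ∩ Parcel C| = 58.5.
|(Parcel A ∪ Parcel B) △ Parcel C| = 110 + 86 − 117 = 79.00.

79.00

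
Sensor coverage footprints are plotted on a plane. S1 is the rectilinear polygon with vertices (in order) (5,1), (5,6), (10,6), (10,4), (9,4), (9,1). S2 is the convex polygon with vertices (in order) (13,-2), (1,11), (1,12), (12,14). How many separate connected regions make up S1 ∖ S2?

1

S1 ∖ S2 is a single connected region.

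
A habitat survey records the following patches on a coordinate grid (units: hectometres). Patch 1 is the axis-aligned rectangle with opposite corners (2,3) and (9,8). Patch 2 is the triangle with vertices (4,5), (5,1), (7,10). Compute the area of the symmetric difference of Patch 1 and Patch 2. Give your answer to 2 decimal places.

29.90

|Patch 1| = 35, |Patch 2| = 8.5, |Patch 1∩Patch 2| = 6.8.
|Patch 1 △ Patch 2| = |Patch 1| + |Patch 2| − 2·|Patch 1∩Patch 2| = 35 + 8.5 − 13.6 = 29.90.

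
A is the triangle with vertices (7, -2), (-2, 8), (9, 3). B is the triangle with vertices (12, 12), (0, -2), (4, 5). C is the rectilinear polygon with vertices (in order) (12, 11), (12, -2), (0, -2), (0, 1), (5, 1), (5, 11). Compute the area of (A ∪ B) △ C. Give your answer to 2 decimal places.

99.12

|A ∪ B| = 42.4741.
|(A ∪ B) ∩ C| = 24.6759.
|(A ∪ B) △ C| = 42.4741 + 106 − 49.3518 = 99.12.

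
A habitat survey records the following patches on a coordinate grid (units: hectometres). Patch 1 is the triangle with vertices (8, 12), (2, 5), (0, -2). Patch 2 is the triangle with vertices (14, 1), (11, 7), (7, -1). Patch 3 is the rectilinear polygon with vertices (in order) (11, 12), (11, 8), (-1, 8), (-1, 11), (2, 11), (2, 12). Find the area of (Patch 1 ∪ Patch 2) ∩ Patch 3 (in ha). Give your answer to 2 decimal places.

The region (Patch 1 ∪ Patch 2) ∩ Patch 3 is the polygon with vertices (8,12), (5.714,8), (4.571,8).
By the shoelace formula its area is 2.29.

2.29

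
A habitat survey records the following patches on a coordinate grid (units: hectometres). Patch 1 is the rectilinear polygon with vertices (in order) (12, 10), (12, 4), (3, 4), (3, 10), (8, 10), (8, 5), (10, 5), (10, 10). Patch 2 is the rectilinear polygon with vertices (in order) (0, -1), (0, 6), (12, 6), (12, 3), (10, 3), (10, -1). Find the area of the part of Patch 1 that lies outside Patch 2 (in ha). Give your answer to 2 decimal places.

28.00

|Patch 1| = 44, |Patch 1∩Patch 2| = 16.
|Patch 1 ∖ Patch 2| = |Patch 1| − |Patch 1∩Patch 2| = 44 − 16 = 28.00.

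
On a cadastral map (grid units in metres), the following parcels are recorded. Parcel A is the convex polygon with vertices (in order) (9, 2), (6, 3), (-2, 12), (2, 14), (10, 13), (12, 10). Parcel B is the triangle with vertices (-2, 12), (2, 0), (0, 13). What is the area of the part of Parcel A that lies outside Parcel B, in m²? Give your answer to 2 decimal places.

|Parcel A| = 97.5, |Parcel A∩Parcel B| = 4.2326.
|Parcel A ∖ Parcel B| = |Parcel A| − |Parcel A∩Parcel B| = 97.5 − 4.2326 = 93.27.

93.27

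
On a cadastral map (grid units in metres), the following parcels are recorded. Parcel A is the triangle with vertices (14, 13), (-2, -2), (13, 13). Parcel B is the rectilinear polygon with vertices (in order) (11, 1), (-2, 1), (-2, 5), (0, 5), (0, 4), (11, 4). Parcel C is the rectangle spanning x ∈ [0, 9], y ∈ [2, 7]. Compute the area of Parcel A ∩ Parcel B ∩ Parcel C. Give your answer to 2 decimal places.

0.67

The intersection is the polygon with vertices (4,4), (4.4,4), (2.267,2), (2,2).
By the shoelace formula its area is 0.67.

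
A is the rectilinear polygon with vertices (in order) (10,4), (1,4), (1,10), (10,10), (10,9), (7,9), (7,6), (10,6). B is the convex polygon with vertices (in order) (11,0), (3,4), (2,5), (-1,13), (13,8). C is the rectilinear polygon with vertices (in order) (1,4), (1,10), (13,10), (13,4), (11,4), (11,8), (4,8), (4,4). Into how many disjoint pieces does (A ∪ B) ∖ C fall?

2

(A ∪ B) ∖ C splits into 2 disjoint pieces (area 11.9333, area 46).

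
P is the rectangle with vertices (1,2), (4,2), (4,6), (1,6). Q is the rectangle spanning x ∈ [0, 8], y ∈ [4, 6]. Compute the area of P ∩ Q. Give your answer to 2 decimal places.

6.00

|P∩Q|: x∈[1,4], y∈[4,6] → 3·2 = 6.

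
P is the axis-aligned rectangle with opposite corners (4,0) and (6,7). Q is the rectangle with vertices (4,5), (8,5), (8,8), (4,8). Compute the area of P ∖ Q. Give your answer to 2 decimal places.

|P∩Q|: x∈[4,6], y∈[5,7] → 2·2 = 4.
|P| = 14.
|P ∖ Q| = |P| − |P∩Q| = 14 − 4 = 10.00.

10.00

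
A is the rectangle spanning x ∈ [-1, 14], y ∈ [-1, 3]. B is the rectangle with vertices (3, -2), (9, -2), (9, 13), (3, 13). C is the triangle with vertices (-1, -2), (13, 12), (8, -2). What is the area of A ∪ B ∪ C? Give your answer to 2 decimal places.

By inclusion–exclusion:
Individual areas: |A| = 60, |B| = 90, |C| = 63.
|A∩B|: x∈[3,9], y∈[-1,3] → 6·4 = 24.
|A∩C| = 28.2857.
|B∩C| = 40.6.
|A∩B∩C| = 22.9214.
|A ∪ B ∪ C| = 213 − 92.8857 + 22.9214 = 143.04.

143.04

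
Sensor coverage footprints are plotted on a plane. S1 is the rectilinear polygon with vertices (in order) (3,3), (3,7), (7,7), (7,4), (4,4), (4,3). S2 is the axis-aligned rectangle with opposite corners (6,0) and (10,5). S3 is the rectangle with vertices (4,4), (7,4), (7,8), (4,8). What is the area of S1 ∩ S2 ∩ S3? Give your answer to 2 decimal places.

The intersection is the polygon with vertices (6,4), (6,5), (7,5), (7,4).
By the shoelace formula its area is 1.00.

1.00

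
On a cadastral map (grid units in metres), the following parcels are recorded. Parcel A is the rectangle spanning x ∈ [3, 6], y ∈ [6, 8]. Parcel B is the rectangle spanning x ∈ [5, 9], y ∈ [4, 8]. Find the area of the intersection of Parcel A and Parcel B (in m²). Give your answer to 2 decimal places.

|Parcel A∩Parcel B|: x∈[5,6], y∈[6,8] → 1·2 = 2.

2.00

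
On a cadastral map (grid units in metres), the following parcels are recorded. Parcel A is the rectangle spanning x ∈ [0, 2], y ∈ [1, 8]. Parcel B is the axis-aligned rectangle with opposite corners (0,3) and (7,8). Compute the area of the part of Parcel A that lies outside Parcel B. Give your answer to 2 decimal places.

4.00

|Parcel A∩Parcel B|: x∈[0,2], y∈[3,8] → 2·5 = 10.
|Parcel A| = 14.
|Parcel A ∖ Parcel B| = |Parcel A| − |Parcel A∩Parcel B| = 14 − 10 = 4.00.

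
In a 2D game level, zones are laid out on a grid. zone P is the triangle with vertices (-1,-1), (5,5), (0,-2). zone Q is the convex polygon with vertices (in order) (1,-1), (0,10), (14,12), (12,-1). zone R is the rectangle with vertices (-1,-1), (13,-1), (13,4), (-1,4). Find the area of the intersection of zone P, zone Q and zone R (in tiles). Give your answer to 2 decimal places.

3.22

The intersection is the polygon with vertices (0.968,-0.645), (0.833,0.833), (4,4), (4.286,4).
By the shoelace formula its area is 3.22.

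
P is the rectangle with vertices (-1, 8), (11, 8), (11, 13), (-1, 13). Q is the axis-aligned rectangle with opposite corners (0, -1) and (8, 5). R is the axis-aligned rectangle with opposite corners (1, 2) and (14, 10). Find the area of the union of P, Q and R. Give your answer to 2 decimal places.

171.00

By inclusion–exclusion:
Individual areas: |P| = 60, |Q| = 48, |R| = 104.
|P∩Q| = 0 (no overlap).
|P∩R|: x∈[1,11], y∈[8,10] → 10·2 = 20.
|Q∩R|: x∈[1,8], y∈[2,5] → 7·3 = 21.
|P∩Q∩R| = 0.
|P ∪ Q ∪ R| = 212 − 41 + 0 = 171.00.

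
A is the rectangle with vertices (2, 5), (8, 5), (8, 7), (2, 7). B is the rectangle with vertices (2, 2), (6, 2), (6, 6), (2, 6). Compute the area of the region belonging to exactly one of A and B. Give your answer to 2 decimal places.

20.00

|A∩B|: x∈[2,6], y∈[5,6] → 4·1 = 4.
|A △ B| = |A| + |B| − 2·|A∩B| = 12 + 16 − 8 = 20.00.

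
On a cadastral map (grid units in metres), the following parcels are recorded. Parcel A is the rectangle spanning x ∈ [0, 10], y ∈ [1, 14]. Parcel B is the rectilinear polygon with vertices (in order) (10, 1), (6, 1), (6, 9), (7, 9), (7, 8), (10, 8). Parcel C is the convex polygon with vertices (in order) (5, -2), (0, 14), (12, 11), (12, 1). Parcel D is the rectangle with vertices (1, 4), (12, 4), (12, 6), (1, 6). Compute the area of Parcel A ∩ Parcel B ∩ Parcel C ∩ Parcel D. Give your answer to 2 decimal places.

The intersection is the polygon with vertices (6,6), (10,6), (10,4), (6,4).
By the shoelace formula its area is 8.00.

8.00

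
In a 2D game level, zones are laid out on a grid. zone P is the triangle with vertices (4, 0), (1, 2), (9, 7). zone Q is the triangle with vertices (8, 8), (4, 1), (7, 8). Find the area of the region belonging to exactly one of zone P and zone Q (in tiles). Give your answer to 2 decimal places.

|zone P| = 15.5, |zone Q| = 3.5, |zone P∩zone Q| = 1.2544.
|zone P △ zone Q| = |zone P| + |zone Q| − 2·|zone P∩zone Q| = 15.5 + 3.5 − 2.5088 = 16.49.

16.49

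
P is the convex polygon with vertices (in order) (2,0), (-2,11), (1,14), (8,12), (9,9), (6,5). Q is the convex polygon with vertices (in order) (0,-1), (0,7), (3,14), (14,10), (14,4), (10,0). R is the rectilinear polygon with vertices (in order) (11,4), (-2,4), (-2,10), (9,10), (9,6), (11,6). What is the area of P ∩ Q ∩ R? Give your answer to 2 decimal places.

The intersection is the polygon with vertices (0,7), (1.286,10), (8.667,10), (9,9), (6,5), (5.2,4), (0.545,4), (0,5.5).
By the shoelace formula its area is 42.10.

42.10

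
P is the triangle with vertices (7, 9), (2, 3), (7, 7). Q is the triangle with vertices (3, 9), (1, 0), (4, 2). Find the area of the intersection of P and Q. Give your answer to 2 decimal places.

0.53

The intersection is the polygon with vertices (2,3), (3.585,4.902), (3.667,4.333).
By the shoelace formula its area is 0.53.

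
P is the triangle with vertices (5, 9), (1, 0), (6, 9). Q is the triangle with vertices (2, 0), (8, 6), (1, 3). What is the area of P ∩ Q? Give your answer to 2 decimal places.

0.73

The intersection is the polygon with vertices (2.647,3.706), (3.188,3.938), (1.625,1.125), (1.571,1.286).
By the shoelace formula its area is 0.73.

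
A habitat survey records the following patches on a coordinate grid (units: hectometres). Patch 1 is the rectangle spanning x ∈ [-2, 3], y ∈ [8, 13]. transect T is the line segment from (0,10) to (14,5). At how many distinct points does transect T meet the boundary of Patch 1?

The segment meets the boundary at (3,8.929).

1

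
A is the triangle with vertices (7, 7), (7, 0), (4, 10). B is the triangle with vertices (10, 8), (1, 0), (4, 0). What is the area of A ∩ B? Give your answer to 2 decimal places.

1.65

The intersection is the polygon with vertices (7,4), (6.143,2.857), (5.737,4.21), (7,5.333).
By the shoelace formula its area is 1.65.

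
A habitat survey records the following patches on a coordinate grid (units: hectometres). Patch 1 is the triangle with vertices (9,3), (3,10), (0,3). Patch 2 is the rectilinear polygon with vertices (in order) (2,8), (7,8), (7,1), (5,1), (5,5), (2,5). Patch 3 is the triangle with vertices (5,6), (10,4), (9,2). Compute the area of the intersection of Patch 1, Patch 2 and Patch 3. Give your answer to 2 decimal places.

1.20

The intersection is the polygon with vertices (7,4), (5,6), (7,5.2).
By the shoelace formula its area is 1.20.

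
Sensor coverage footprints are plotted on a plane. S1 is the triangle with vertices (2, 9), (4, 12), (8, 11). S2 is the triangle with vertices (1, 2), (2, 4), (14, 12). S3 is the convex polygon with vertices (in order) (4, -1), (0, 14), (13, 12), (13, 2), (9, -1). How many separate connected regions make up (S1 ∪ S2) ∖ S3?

(S1 ∪ S2) ∖ S3 splits into 2 disjoint pieces (area 1.4478, area 0.0513).

2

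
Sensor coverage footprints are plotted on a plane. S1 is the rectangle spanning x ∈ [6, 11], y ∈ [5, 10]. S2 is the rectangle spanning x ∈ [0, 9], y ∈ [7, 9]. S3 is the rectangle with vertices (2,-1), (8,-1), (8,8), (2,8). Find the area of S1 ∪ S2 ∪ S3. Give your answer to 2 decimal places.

81.00

By inclusion–exclusion:
Individual areas: |S1| = 25, |S2| = 18, |S3| = 54.
|S1∩S2|: x∈[6,9], y∈[7,9] → 3·2 = 6.
|S1∩S3|: x∈[6,8], y∈[5,8] → 2·3 = 6.
|S2∩S3|: x∈[2,8], y∈[7,8] → 6·1 = 6.
|S1∩S2∩S3| = 2.
|S1 ∪ S2 ∪ S3| = 97 − 18 + 2 = 81.00.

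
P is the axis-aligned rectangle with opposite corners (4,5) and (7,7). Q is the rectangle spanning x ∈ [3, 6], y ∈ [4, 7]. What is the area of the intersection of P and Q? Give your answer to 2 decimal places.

4.00

|P∩Q|: x∈[4,6], y∈[5,7] → 2·2 = 4.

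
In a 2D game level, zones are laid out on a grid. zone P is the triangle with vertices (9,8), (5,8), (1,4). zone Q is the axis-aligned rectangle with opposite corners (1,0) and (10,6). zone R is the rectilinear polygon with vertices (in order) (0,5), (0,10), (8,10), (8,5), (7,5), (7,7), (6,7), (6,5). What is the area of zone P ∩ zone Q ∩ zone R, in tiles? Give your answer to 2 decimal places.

The intersection is the polygon with vertices (5,6), (3,5), (2,5), (3,6).
By the shoelace formula its area is 1.50.

1.50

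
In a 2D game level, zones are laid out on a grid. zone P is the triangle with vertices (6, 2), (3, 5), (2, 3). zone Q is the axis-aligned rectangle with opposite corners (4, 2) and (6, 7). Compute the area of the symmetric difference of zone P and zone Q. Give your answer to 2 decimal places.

|zone P| = 4.5, |zone Q| = 10, |zone P∩zone Q| = 1.5.
|zone P △ zone Q| = |zone P| + |zone Q| − 2·|zone P∩zone Q| = 4.5 + 10 − 3 = 11.50.

11.50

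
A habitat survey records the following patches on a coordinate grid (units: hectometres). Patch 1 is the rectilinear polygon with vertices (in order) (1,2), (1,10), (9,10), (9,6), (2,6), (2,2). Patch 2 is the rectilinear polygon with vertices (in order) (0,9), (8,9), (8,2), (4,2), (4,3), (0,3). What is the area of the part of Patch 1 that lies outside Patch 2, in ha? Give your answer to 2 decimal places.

12.00

|Patch 1| = 36, |Patch 1∩Patch 2| = 24.
|Patch 1 ∖ Patch 2| = |Patch 1| − |Patch 1∩Patch 2| = 36 − 24 = 12.00.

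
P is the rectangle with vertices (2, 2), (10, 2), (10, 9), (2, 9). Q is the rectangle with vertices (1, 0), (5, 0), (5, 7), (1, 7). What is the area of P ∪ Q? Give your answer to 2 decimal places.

By inclusion–exclusion:
Individual areas: |P| = 56, |Q| = 28.
|P∩Q|: x∈[2,5], y∈[2,7] → 3·5 = 15.
|P ∪ Q| = 84 − 15 = 69.00.

69.00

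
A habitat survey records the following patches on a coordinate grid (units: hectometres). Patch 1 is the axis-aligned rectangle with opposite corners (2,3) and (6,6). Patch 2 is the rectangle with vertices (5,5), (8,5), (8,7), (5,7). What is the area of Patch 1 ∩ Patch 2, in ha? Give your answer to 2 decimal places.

|Patch 1∩Patch 2|: x∈[5,6], y∈[5,6] → 1·1 = 1.

1.00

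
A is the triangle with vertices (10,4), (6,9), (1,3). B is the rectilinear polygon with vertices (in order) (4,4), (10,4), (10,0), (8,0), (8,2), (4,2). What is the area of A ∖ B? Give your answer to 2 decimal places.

22.50

|A| = 24.5, |A∩B| = 2.
|A ∖ B| = |A| − |A∩B| = 24.5 − 2 = 22.50.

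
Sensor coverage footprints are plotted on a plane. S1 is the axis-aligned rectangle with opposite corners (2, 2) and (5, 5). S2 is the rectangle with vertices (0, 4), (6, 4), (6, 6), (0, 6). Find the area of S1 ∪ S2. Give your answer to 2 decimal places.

18.00

By inclusion–exclusion:
Individual areas: |S1| = 9, |S2| = 12.
|S1∩S2|: x∈[2,5], y∈[4,5] → 3·1 = 3.
|S1 ∪ S2| = 21 − 3 = 18.00.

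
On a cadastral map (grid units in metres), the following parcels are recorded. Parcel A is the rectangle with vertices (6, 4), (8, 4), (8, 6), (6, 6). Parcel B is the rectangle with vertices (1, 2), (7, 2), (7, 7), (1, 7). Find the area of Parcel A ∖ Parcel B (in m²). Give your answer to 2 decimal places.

2.00

|Parcel A∩Parcel B|: x∈[6,7], y∈[4,6] → 1·2 = 2.
|Parcel A| = 4.
|Parcel A ∖ Parcel B| = |Parcel A| − |Parcel A∩Parcel B| = 4 − 2 = 2.00.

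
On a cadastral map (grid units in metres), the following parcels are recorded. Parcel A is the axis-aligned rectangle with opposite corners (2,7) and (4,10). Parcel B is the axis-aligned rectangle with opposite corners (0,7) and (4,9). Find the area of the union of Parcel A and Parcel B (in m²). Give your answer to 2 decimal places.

By inclusion–exclusion:
Individual areas: |Parcel A| = 6, |Parcel B| = 8.
|Parcel A∩Parcel B|: x∈[2,4], y∈[7,9] → 2·2 = 4.
|Parcel A ∪ Parcel B| = 14 − 4 = 10.00.

10.00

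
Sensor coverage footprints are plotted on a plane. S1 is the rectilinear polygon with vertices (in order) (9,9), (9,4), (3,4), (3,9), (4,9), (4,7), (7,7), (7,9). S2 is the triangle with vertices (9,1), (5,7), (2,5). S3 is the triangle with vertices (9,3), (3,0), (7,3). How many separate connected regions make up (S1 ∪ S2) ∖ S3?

(S1 ∪ S2) ∖ S3 splits into 2 disjoint pieces (area 27.6922, area 0.8667).

2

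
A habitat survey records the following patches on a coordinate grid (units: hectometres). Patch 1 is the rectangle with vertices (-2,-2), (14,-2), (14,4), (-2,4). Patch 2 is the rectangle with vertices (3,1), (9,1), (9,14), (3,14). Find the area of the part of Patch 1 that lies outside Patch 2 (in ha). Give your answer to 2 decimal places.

|Patch 1∩Patch 2|: x∈[3,9], y∈[1,4] → 6·3 = 18.
|Patch 1| = 96.
|Patch 1 ∖ Patch 2| = |Patch 1| − |Patch 1∩Patch 2| = 96 − 18 = 78.00.

78.00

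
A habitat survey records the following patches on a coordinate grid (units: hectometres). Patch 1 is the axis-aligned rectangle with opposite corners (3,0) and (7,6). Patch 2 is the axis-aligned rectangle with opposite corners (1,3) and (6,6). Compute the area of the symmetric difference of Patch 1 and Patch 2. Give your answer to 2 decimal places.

|Patch 1∩Patch 2|: x∈[3,6], y∈[3,6] → 3·3 = 9.
|Patch 1 △ Patch 2| = |Patch 1| + |Patch 2| − 2·|Patch 1∩Patch 2| = 24 + 15 − 18 = 21.00.

21.00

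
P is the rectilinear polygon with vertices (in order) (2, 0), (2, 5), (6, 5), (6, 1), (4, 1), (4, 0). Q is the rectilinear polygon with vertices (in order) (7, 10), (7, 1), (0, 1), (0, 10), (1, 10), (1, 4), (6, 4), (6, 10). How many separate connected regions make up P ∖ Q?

2

P ∖ Q splits into 2 disjoint pieces (area 2, area 4).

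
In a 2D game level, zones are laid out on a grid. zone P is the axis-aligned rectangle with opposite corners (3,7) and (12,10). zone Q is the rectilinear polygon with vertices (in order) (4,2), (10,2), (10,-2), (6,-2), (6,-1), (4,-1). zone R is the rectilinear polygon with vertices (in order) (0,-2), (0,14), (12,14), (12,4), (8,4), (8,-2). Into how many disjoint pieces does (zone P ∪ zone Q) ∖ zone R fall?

(zone P ∪ zone Q) ∖ zone R is a single connected region.

1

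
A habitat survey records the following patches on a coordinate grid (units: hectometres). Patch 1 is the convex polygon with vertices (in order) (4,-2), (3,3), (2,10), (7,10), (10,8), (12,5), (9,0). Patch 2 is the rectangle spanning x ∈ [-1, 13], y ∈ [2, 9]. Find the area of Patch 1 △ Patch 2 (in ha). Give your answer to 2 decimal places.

64.46

|Patch 1| = 80.5, |Patch 2| = 98, |Patch 1∩Patch 2| = 57.0214.
|Patch 1 △ Patch 2| = |Patch 1| + |Patch 2| − 2·|Patch 1∩Patch 2| = 80.5 + 98 − 114.0429 = 64.46.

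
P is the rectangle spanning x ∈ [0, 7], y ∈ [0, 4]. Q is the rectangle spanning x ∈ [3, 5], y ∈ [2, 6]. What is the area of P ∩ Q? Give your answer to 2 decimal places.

|P∩Q|: x∈[3,5], y∈[2,4] → 2·2 = 4.

4.00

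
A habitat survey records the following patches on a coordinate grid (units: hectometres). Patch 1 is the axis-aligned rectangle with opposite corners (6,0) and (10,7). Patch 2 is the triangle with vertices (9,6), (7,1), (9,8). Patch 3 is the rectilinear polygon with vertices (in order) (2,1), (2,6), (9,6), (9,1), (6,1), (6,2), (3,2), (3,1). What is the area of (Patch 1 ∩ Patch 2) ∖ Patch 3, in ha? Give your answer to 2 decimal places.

|Patch 1 ∩ Patch 2| = 1.8571.
|(Patch 1 ∩ Patch 2) ∩ Patch 3| = 1.4286.
|(Patch 1 ∩ Patch 2) ∖ Patch 3| = 1.8571 − 1.4286 = 0.43.

0.43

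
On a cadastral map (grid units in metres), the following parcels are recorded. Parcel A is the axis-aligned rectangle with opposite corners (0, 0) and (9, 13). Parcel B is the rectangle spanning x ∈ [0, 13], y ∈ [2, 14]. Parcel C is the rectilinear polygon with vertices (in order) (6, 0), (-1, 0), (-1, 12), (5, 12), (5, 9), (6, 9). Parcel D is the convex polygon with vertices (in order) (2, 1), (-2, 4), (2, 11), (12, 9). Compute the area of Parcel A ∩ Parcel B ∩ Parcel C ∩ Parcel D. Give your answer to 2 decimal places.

44.41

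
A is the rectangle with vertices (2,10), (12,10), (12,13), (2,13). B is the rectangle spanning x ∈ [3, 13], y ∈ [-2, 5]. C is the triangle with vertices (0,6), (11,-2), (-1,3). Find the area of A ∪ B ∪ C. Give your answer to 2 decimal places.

By inclusion–exclusion:
Individual areas: |A| = 30, |B| = 70, |C| = 20.5.
|A∩B| = 0 (no overlap).
|A∩C| = 0.
|B∩C| = 9.9394.
|A∩B∩C| = 0.
|A ∪ B ∪ C| = 120.5 − 9.9394 + 0 = 110.56.

110.56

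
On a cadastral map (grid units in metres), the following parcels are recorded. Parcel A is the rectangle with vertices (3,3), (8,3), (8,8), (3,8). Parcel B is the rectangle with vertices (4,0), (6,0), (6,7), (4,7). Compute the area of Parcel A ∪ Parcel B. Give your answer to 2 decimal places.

31.00

By inclusion–exclusion:
Individual areas: |Parcel A| = 25, |Parcel B| = 14.
|Parcel A∩Parcel B|: x∈[4,6], y∈[3,7] → 2·4 = 8.
|Parcel A ∪ Parcel B| = 39 − 8 = 31.00.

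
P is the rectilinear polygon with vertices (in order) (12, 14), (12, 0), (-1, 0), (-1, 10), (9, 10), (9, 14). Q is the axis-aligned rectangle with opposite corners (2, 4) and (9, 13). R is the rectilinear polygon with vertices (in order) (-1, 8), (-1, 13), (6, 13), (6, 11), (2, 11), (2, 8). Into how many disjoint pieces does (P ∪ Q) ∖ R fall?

1

(P ∪ Q) ∖ R is a single connected region.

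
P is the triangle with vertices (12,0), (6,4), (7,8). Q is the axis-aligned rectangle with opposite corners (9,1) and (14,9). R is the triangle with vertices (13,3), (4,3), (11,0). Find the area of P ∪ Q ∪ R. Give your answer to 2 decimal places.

By inclusion–exclusion:
Individual areas: |P| = 14, |Q| = 40, |R| = 13.5.
|P∩Q| = 3.7625.
|P∩R| = 3.7812.
|Q∩R| = 6.6667.
|P∩Q∩R| = 2.75.
|P ∪ Q ∪ R| = 67.5 − 14.2103 + 2.75 = 56.04.

56.04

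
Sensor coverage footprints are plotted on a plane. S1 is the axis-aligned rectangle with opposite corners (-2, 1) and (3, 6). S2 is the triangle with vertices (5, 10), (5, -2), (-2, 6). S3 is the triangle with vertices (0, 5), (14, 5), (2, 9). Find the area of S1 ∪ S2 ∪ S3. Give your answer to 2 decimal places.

By inclusion–exclusion:
Individual areas: |S1| = 25, |S2| = 42, |S3| = 28.
|S1∩S2| = 14.0625.
|S1∩S3| = 2.75.
|S2∩S3| = 14.0395.
|S1∩S2∩S3| = 2.75.
|S1 ∪ S2 ∪ S3| = 95 − 30.852 + 2.75 = 66.90.

66.90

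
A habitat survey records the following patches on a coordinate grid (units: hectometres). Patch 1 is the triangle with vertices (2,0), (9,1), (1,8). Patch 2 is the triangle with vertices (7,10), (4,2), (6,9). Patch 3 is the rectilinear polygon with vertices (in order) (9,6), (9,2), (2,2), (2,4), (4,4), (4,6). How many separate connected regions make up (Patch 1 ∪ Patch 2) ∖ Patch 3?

(Patch 1 ∪ Patch 2) ∖ Patch 3 splits into 2 disjoint pieces (area 17.9911, area 1.7857).

2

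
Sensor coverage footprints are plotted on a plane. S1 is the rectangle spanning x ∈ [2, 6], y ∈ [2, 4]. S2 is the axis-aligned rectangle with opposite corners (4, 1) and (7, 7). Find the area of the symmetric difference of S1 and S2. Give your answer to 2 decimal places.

18.00

|S1∩S2|: x∈[4,6], y∈[2,4] → 2·2 = 4.
|S1 △ S2| = |S1| + |S2| − 2·|S1∩S2| = 8 + 18 − 8 = 18.00.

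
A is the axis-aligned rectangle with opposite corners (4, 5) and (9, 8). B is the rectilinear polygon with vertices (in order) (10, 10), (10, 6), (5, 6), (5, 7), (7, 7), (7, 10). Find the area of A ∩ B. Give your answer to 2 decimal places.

The intersection is the polygon with vertices (9,8), (9,6), (5,6), (5,7), (7,7), (7,8).
By the shoelace formula its area is 6.00.

6.00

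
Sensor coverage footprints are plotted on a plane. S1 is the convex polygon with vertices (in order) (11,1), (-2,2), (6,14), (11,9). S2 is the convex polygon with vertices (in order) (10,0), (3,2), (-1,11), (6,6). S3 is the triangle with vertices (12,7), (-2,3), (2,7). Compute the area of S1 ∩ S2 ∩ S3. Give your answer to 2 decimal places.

9.75

The intersection is the polygon with vertices (1.154,6.154), (2,7), (4.6,7), (6,6), (6.4,5.4), (2.042,4.155).
By the shoelace formula its area is 9.75.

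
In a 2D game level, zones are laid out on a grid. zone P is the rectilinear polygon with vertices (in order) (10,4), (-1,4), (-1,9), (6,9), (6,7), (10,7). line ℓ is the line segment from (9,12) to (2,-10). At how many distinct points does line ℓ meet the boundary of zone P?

The segment meets the boundary at (6.455,4), (7.409,7).

2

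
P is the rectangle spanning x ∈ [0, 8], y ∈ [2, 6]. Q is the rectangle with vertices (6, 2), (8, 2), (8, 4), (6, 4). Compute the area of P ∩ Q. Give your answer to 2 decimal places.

4.00

|P∩Q|: x∈[6,8], y∈[2,4] → 2·2 = 4.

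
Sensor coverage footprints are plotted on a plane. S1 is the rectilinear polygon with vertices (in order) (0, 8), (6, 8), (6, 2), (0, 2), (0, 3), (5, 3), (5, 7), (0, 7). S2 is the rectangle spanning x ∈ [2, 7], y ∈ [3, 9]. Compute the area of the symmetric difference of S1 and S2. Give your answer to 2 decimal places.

|S1| = 16, |S2| = 30, |S1∩S2| = 8.
|S1 △ S2| = |S1| + |S2| − 2·|S1∩S2| = 16 + 30 − 16 = 30.00.

30.00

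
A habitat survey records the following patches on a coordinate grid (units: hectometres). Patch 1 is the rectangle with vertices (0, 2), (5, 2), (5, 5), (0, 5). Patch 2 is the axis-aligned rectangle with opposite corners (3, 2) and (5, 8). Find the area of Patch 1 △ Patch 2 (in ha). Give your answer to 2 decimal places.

15.00

|Patch 1∩Patch 2|: x∈[3,5], y∈[2,5] → 2·3 = 6.
|Patch 1 △ Patch 2| = |Patch 1| + |Patch 2| − 2·|Patch 1∩Patch 2| = 15 + 12 − 12 = 15.00.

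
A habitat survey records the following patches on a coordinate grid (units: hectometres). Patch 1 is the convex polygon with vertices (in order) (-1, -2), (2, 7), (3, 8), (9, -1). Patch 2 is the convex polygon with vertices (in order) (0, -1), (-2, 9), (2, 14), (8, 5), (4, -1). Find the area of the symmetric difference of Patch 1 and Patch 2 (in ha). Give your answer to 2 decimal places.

69.25

|Patch 1| = 51, |Patch 2| = 91, |Patch 1∩Patch 2| = 36.375.
|Patch 1 △ Patch 2| = |Patch 1| + |Patch 2| − 2·|Patch 1∩Patch 2| = 51 + 91 − 72.75 = 69.25.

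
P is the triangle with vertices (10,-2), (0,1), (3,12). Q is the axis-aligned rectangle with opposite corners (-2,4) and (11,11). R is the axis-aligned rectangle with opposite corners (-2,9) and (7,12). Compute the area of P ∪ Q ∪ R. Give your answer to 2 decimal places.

134.77

By inclusion–exclusion:
Individual areas: |P| = 59.5, |Q| = 91, |R| = 27.
|P∩Q| = 24.3409.
|P∩R| = 3.4773.
|Q∩R|: x∈[-2,7], y∈[9,11] → 9·2 = 18.
|P∩Q∩R| = 3.0909.
|P ∪ Q ∪ R| = 177.5 − 45.8182 + 3.0909 = 134.77.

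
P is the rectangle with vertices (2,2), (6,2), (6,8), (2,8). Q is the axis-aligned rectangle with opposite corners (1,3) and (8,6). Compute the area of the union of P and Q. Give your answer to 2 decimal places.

33.00

By inclusion–exclusion:
Individual areas: |P| = 24, |Q| = 21.
|P∩Q|: x∈[2,6], y∈[3,6] → 4·3 = 12.
|P ∪ Q| = 45 − 12 = 33.00.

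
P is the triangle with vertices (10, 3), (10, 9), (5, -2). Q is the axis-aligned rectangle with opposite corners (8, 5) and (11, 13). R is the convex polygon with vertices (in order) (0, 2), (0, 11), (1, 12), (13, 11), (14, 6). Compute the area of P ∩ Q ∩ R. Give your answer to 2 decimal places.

The intersection is the polygon with vertices (10,5), (8.182,5), (10,9).
By the shoelace formula its area is 3.64.

3.64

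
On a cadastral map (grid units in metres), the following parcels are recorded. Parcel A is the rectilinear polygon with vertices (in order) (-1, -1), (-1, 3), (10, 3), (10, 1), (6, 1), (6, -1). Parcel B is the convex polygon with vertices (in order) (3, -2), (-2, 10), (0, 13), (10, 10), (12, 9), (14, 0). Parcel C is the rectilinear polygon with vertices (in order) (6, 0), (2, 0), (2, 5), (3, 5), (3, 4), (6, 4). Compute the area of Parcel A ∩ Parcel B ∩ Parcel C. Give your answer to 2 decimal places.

The intersection is the polygon with vertices (6,0), (2.167,0), (2,0.4), (2,3), (6,3), (6,1).
By the shoelace formula its area is 11.97.

11.97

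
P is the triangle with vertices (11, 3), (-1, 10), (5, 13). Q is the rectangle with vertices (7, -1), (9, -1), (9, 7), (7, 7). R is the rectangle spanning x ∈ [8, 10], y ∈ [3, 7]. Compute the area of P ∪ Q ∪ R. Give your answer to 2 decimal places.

By inclusion–exclusion:
Individual areas: |P| = 39, |Q| = 16, |R| = 8.
|P∩Q| = 4.3667.
|P∩R| = 4.0333.
|Q∩R|: x∈[8,9], y∈[3,7] → 1·4 = 4.
|P∩Q∩R| = 2.4083.
|P ∪ Q ∪ R| = 63 − 12.4 + 2.4083 = 53.01.

53.01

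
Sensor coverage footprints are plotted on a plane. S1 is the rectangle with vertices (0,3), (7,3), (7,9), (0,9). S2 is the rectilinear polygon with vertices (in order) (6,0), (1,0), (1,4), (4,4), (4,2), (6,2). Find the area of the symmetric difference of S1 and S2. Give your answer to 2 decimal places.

|S1| = 42, |S2| = 16, |S1∩S2| = 3.
|S1 △ S2| = |S1| + |S2| − 2·|S1∩S2| = 42 + 16 − 6 = 52.00.

52.00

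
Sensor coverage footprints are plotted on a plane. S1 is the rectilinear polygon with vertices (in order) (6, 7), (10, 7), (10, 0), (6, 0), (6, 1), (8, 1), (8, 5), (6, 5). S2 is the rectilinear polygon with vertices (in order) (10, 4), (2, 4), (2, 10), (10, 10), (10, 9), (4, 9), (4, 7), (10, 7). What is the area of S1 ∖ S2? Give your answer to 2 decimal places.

|S1| = 20, |S1∩S2| = 10.
|S1 ∖ S2| = |S1| − |S1∩S2| = 20 − 10 = 10.00.

10.00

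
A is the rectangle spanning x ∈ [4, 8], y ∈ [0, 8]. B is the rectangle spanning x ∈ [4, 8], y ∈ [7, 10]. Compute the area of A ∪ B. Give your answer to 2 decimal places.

40.00

By inclusion–exclusion:
Individual areas: |A| = 32, |B| = 12.
|A∩B|: x∈[4,8], y∈[7,8] → 4·1 = 4.
|A ∪ B| = 44 − 4 = 40.00.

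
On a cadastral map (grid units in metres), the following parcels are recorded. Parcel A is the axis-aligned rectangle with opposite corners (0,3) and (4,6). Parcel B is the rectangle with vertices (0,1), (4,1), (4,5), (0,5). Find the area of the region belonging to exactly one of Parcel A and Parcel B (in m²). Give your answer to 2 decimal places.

|Parcel A∩Parcel B|: x∈[0,4], y∈[3,5] → 4·2 = 8.
|Parcel A △ Parcel B| = |Parcel A| + |Parcel B| − 2·|Parcel A∩Parcel B| = 12 + 16 − 16 = 12.00.

12.00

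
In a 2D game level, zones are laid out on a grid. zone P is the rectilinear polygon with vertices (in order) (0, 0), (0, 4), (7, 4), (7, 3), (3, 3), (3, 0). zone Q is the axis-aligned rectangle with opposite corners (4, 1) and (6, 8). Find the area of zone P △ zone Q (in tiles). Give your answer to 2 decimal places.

|zone P| = 16, |zone Q| = 14, |zone P∩zone Q| = 2.
|zone P △ zone Q| = |zone P| + |zone Q| − 2·|zone P∩zone Q| = 16 + 14 − 4 = 26.00.

26.00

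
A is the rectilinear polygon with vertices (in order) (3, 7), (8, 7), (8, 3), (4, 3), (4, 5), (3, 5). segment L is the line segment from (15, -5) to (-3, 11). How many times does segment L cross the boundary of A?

The segment meets the boundary at (3,5.667), (3.75,5), (4,4.778), (6,3).

4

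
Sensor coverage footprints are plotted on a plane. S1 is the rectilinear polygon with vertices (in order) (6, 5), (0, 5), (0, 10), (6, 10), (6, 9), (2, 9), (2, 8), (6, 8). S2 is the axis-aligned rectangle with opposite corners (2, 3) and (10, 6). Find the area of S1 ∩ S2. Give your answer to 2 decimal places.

The intersection is the polygon with vertices (2,5), (2,6), (6,6), (6,5).
By the shoelace formula its area is 4.00.

4.00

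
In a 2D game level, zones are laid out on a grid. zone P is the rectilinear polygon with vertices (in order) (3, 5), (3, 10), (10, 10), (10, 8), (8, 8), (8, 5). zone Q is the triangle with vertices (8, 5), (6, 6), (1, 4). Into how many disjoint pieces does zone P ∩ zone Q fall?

zone P ∩ zone Q is a single connected region.

1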